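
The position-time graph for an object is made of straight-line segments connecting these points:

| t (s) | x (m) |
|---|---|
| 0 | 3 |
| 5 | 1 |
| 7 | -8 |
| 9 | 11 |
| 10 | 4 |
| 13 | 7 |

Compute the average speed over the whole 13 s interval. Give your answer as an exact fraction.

Average speed = (total path length)/(elapsed time); on a piecewise-linear x-t graph the path length is Σ|Δx|.
0–5 s: |Δx| = |1 − 3| = 2 m
5–7 s: |Δx| = |-8 − 1| = 9 m
7–9 s: |Δx| = |11 − -8| = 19 m
9–10 s: |Δx| = |4 − 11| = 7 m
10–13 s: |Δx| = |7 − 4| = 3 m
Total path = 40 m; average speed = 40/13 = 40/13 m/s.

40/13 m/s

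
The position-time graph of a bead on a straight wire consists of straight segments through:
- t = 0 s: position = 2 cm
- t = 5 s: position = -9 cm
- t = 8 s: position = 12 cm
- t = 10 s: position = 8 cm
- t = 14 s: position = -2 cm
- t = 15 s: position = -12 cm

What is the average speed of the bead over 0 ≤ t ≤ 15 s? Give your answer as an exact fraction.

56/15 cm/s

Average speed = (total path length)/(elapsed time); on a piecewise-linear x-t graph the path length is Σ|Δx|.
0–5 s: |Δx| = |-9 − 2| = 11 cm
5–8 s: |Δx| = |12 − -9| = 21 cm
8–10 s: |Δx| = |8 − 12| = 4 cm
10–14 s: |Δx| = |-2 − 8| = 10 cm
14–15 s: |Δx| = |-12 − -2| = 10 cm
Total path = 56 cm; average speed = 56/15 = 56/15 cm/s.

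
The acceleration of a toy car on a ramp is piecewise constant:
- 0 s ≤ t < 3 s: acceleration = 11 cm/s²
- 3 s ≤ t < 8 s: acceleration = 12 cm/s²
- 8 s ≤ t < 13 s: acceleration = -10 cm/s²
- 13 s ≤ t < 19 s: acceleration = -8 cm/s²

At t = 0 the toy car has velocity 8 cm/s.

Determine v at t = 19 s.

Δv equals the area under the a-t graph; then v = v₀ + Δv.
0–3 s: 11 × 3 = 33 cm/s
3–8 s: 12 × 5 = 60 cm/s
8–13 s: -10 × 5 = -50 cm/s
13–19 s: -8 × 6 = -48 cm/s
Δv = -5 cm/s, so v(19) = 8 + (-5) = 3 cm/s.

3 cm/s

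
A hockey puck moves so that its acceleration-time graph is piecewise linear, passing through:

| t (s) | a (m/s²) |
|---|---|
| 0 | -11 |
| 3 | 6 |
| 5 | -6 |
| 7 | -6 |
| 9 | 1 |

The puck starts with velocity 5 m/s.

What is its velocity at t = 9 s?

Δv equals the area under the a-t graph; then v = v₀ + Δv.
0–3 s: ½(-11 + 6)(3) = -7.5 m/s
3–5 s: ½(6 + -6)(2) = 0 m/s
5–7 s: -6 × 2 = -12 m/s
7–9 s: ½(-6 + 1)(2) = -5 m/s
Δv = -24.5 m/s, so v(9) = 5 + (-24.5) = -19.5 m/s.

-19.5 m/s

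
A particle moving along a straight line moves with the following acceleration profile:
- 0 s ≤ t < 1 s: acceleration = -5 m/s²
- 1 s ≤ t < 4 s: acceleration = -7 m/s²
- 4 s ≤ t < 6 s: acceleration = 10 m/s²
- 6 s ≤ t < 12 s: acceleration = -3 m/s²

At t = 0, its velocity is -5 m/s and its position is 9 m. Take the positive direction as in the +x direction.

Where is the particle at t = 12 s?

On each constant-a segment, Δv = aΔt and Δx = v₀Δt + ½aΔt²; chain segment to segment.
0–1 s: v starts -5 m/s; Δx = -5·1 + ½·-5·1² = -7.5 m; v ends -10 m/s.
1–4 s: v starts -10 m/s; Δx = -10·3 + ½·-7·3² = -61.5 m; v ends -31 m/s.
4–6 s: v starts -31 m/s; Δx = -31·2 + ½·10·2² = -42 m; v ends -11 m/s.
6–12 s: v starts -11 m/s; Δx = -11·6 + ½·-3·6² = -120 m; v ends -29 m/s.
x(12) = 9 + Σ Δx = -222 m.

-222 m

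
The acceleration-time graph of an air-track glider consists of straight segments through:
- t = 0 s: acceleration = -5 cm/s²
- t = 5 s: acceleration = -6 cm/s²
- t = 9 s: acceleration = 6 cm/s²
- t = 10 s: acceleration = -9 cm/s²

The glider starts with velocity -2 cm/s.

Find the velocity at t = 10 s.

-31 cm/s

Δv equals the area under the a-t graph; then v = v₀ + Δv.
0–5 s: ½(-5 + -6)(5) = -27.5 cm/s
5–9 s: ½(-6 + 6)(4) = 0 cm/s
9–10 s: ½(6 + -9)(1) = -1.5 cm/s
Δv = -29 cm/s, so v(10) = -2 + (-29) = -31 cm/s.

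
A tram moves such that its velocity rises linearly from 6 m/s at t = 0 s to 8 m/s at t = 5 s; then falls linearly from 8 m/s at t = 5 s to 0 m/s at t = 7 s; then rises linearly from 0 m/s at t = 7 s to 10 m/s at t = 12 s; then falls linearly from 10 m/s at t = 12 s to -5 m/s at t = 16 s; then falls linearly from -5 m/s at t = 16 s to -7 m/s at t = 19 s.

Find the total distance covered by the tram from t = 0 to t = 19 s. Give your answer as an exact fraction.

Total distance travelled is ∫|v| dt — sum the magnitudes of each area piece.
0–5 s: |½(6 + 8)(5)| = 35 m
5–7 s: |½(8 + 0)(2)| = 8 m
7–12 s: |½(0 + 10)(5)| = 25 m
12–16 s: v = 0 at t = 44/3 s; triangle areas 40/3 + 10/3 = 50/3 m
16–19 s: |½(-5 + -7)(3)| = 18 m
Total distance = 308/3 m

308/3 m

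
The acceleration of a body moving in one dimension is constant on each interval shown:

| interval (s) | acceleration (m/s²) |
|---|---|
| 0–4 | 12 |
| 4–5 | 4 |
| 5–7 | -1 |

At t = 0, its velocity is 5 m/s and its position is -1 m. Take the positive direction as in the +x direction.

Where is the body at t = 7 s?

On each constant-a segment, Δv = aΔt and Δx = v₀Δt + ½aΔt²; chain segment to segment.
0–4 s: v starts 5 m/s; Δx = 5·4 + ½·12·4² = 116 m; v ends 53 m/s.
4–5 s: v starts 53 m/s; Δx = 53·1 + ½·4·1² = 55 m; v ends 57 m/s.
5–7 s: v starts 57 m/s; Δx = 57·2 + ½·-1·2² = 112 m; v ends 55 m/s.
x(7) = -1 + Σ Δx = 282 m.

282 m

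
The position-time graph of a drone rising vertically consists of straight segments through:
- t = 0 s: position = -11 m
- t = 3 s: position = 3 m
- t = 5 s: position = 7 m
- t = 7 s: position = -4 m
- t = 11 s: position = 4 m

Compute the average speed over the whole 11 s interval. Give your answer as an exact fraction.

Average speed = (total path length)/(elapsed time); on a piecewise-linear x-t graph the path length is Σ|Δx|.
0–3 s: |Δx| = |3 − -11| = 14 m
3–5 s: |Δx| = |7 − 3| = 4 m
5–7 s: |Δx| = |-4 − 7| = 11 m
7–11 s: |Δx| = |4 − -4| = 8 m
Total path = 37 m; average speed = 37/11 = 37/11 m/s.

37/11 m/s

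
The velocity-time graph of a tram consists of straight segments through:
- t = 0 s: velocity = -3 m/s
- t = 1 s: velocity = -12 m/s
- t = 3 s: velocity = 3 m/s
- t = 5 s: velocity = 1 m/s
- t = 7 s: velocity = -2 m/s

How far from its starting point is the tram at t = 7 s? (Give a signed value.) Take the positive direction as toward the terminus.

-13.5 m

Displacement is the signed area under the v-t curve.
0–1 s: ½(-3 + -12)(1) = -7.5 m
1–3 s: ½(-12 + 3)(2) = -9 m
3–5 s: ½(3 + 1)(2) = 4 m
5–7 s: ½(1 + -2)(2) = -1 m
Net displacement = -13.5 m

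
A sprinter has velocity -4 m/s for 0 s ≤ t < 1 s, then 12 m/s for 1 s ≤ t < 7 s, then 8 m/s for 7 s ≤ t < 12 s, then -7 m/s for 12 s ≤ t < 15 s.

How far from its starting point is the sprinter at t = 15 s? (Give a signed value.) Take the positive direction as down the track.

Net displacement equals the area under the velocity-time graph (areas below the axis count negative).
0–1 s: -4 × 1 = -4 m
1–7 s: 12 × 6 = 72 m
7–12 s: 8 × 5 = 40 m
12–15 s: -7 × 3 = -21 m
Net displacement = 87 m

87 m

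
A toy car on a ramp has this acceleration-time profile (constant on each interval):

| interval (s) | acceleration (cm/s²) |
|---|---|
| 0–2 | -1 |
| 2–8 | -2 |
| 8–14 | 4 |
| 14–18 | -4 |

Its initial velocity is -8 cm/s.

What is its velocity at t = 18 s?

-14 cm/s

Δv equals the area under the a-t graph; then v = v₀ + Δv.
0–2 s: -1 × 2 = -2 cm/s
2–8 s: -2 × 6 = -12 cm/s
8–14 s: 4 × 6 = 24 cm/s
14–18 s: -4 × 4 = -16 cm/s
Δv = -6 cm/s, so v(18) = -8 + (-6) = -14 cm/s.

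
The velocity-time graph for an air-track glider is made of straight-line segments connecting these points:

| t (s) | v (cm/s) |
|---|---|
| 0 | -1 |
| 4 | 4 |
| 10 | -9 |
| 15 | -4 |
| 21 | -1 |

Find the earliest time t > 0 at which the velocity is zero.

t = 0.8 s

v changes sign on 0–4 s (from -1 to 4); the graph is linear there, so v = 0 at t = 0 + (1)·(4 − 0)/(4 − -1) = 0.8 s.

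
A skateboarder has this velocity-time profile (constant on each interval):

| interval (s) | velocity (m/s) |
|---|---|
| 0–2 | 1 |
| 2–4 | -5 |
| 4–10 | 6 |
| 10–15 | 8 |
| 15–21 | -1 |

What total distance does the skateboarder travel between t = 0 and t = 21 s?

94 m

Total distance travelled is ∫|v| dt — sum the magnitudes of each area piece.
0–2 s: |1| × 2 = 2 m
2–4 s: |-5| × 2 = 10 m
4–10 s: |6| × 6 = 36 m
10–15 s: |8| × 5 = 40 m
15–21 s: |-1| × 6 = 6 m
Total distance = 94 m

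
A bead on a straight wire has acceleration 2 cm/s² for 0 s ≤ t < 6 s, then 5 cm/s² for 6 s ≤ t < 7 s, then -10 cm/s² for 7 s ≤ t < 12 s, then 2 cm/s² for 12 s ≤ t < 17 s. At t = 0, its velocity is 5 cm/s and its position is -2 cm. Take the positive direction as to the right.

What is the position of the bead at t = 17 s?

On each constant-a segment, Δv = aΔt and Δx = v₀Δt + ½aΔt²; chain segment to segment.
0–6 s: v starts 5 cm/s; Δx = 5·6 + ½·2·6² = 66 cm; v ends 17 cm/s.
6–7 s: v starts 17 cm/s; Δx = 17·1 + ½·5·1² = 19.5 cm; v ends 22 cm/s.
7–12 s: v starts 22 cm/s; Δx = 22·5 + ½·-10·5² = -15 cm; v ends -28 cm/s.
12–17 s: v starts -28 cm/s; Δx = -28·5 + ½·2·5² = -115 cm; v ends -18 cm/s.
x(17) = -2 + Σ Δx = -46.5 cm.

-46.5 cm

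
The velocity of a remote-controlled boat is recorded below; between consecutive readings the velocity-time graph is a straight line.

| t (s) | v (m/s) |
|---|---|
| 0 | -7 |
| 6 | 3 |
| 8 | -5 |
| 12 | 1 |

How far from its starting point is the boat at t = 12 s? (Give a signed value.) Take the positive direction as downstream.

Displacement is the signed area under the v-t curve.
0–6 s: ½(-7 + 3)(6) = -12 m
6–8 s: ½(3 + -5)(2) = -2 m
8–12 s: ½(-5 + 1)(4) = -8 m
Net displacement = -22 m

-22 m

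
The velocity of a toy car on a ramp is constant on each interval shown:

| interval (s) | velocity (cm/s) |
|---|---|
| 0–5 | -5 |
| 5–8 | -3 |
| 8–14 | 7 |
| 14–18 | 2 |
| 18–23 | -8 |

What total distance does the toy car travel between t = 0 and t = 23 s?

Distance (not displacement) is the total path length: add the absolute areas under v-t.
0–5 s: |-5| × 5 = 25 cm
5–8 s: |-3| × 3 = 9 cm
8–14 s: |7| × 6 = 42 cm
14–18 s: |2| × 4 = 8 cm
18–23 s: |-8| × 5 = 40 cm
Total distance = 124 cm

124 cm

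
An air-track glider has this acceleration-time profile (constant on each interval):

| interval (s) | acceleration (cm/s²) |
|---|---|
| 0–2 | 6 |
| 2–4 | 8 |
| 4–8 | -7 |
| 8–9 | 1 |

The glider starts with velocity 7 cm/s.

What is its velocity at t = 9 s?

Δv equals the area under the a-t graph; then v = v₀ + Δv.
0–2 s: 6 × 2 = 12 cm/s
2–4 s: 8 × 2 = 16 cm/s
4–8 s: -7 × 4 = -28 cm/s
8–9 s: 1 × 1 = 1 cm/s
Δv = 1 cm/s, so v(9) = 7 + (1) = 8 cm/s.

8 cm/s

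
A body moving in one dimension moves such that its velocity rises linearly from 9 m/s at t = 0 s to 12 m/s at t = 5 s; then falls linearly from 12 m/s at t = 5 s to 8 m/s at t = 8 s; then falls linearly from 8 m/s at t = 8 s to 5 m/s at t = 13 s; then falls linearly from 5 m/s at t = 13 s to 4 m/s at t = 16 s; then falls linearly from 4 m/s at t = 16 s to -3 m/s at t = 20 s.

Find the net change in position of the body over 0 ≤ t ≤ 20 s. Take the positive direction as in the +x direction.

Net displacement equals the area under the velocity-time graph (areas below the axis count negative).
0–5 s: ½(9 + 12)(5) = 52.5 m
5–8 s: ½(12 + 8)(3) = 30 m
8–13 s: ½(8 + 5)(5) = 32.5 m
13–16 s: ½(5 + 4)(3) = 13.5 m
16–20 s: ½(4 + -3)(4) = 2 m
Net displacement = 130.5 m

130.5 m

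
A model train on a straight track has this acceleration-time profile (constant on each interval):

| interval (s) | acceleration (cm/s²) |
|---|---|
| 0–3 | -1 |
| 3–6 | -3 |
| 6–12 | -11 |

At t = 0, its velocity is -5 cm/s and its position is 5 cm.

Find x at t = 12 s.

On each constant-a segment, Δv = aΔt and Δx = v₀Δt + ½aΔt²; chain segment to segment.
0–3 s: v starts -5 cm/s; Δx = -5·3 + ½·-1·3² = -19.5 cm; v ends -8 cm/s.
3–6 s: v starts -8 cm/s; Δx = -8·3 + ½·-3·3² = -37.5 cm; v ends -17 cm/s.
6–12 s: v starts -17 cm/s; Δx = -17·6 + ½·-11·6² = -300 cm; v ends -83 cm/s.
x(12) = 5 + Σ Δx = -352 cm.

-352 cm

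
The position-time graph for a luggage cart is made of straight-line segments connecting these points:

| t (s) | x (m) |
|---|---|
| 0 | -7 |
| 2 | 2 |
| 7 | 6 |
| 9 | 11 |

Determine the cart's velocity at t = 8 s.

Velocity is the slope of the x-t graph on 7–9 s: (11 − 6)/(9 − 7) = 2.5 m/s.

2.5 m/s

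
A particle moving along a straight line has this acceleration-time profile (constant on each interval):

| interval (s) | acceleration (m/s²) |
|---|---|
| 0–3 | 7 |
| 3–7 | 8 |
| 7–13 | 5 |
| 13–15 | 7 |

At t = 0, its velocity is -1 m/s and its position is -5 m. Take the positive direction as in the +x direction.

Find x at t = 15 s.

On each constant-a segment, Δv = aΔt and Δx = v₀Δt + ½aΔt²; chain segment to segment.
0–3 s: v starts -1 m/s; Δx = -1·3 + ½·7·3² = 28.5 m; v ends 20 m/s.
3–7 s: v starts 20 m/s; Δx = 20·4 + ½·8·4² = 144 m; v ends 52 m/s.
7–13 s: v starts 52 m/s; Δx = 52·6 + ½·5·6² = 402 m; v ends 82 m/s.
13–15 s: v starts 82 m/s; Δx = 82·2 + ½·7·2² = 178 m; v ends 96 m/s.
x(15) = -5 + Σ Δx = 747.5 m.

747.5 m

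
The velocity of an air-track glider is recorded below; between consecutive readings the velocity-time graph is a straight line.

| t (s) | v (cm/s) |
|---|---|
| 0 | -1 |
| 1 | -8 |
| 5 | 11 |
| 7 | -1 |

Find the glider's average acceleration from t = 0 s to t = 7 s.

0 cm/s²

Average acceleration = Δv/Δt = (-1 − -1)/(7 − 0) = 0 cm/s².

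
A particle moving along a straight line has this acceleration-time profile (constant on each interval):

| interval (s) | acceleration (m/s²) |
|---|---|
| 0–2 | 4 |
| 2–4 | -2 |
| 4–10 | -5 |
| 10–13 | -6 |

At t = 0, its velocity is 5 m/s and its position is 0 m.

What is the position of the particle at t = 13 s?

On each constant-a segment, Δv = aΔt and Δx = v₀Δt + ½aΔt²; chain segment to segment.
0–2 s: v starts 5 m/s; Δx = 5·2 + ½·4·2² = 18 m; v ends 13 m/s.
2–4 s: v starts 13 m/s; Δx = 13·2 + ½·-2·2² = 22 m; v ends 9 m/s.
4–10 s: v starts 9 m/s; Δx = 9·6 + ½·-5·6² = -36 m; v ends -21 m/s.
10–13 s: v starts -21 m/s; Δx = -21·3 + ½·-6·3² = -90 m; v ends -39 m/s.
x(13) = 0 + Σ Δx = -86 m.

-86 m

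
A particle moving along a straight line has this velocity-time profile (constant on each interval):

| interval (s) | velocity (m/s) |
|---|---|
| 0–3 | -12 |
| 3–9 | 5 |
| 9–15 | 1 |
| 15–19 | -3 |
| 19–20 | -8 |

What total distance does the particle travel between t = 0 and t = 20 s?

92 m

Distance (not displacement) is the total path length: add the absolute areas under v-t.
0–3 s: |-12| × 3 = 36 m
3–9 s: |5| × 6 = 30 m
9–15 s: |1| × 6 = 6 m
15–19 s: |-3| × 4 = 12 m
19–20 s: |-8| × 1 = 8 m
Total distance = 92 m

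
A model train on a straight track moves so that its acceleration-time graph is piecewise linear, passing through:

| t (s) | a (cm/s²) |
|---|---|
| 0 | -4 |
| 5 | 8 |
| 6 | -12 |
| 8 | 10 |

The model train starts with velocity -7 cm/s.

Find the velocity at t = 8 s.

Δv equals the area under the a-t graph; then v = v₀ + Δv.
0–5 s: ½(-4 + 8)(5) = 10 cm/s
5–6 s: ½(8 + -12)(1) = -2 cm/s
6–8 s: ½(-12 + 10)(2) = -2 cm/s
Δv = 6 cm/s, so v(8) = -7 + (6) = -1 cm/s.

-1 cm/s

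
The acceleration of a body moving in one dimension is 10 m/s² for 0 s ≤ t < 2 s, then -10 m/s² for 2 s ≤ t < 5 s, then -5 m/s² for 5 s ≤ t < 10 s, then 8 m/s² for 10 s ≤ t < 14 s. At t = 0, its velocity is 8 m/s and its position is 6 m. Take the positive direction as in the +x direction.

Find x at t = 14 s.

-35.5 m

On each constant-a segment, Δv = aΔt and Δx = v₀Δt + ½aΔt²; chain segment to segment.
0–2 s: v starts 8 m/s; Δx = 8·2 + ½·10·2² = 36 m; v ends 28 m/s.
2–5 s: v starts 28 m/s; Δx = 28·3 + ½·-10·3² = 39 m; v ends -2 m/s.
5–10 s: v starts -2 m/s; Δx = -2·5 + ½·-5·5² = -72.5 m; v ends -27 m/s.
10–14 s: v starts -27 m/s; Δx = -27·4 + ½·8·4² = -44 m; v ends 5 m/s.
x(14) = 6 + Σ Δx = -35.5 m.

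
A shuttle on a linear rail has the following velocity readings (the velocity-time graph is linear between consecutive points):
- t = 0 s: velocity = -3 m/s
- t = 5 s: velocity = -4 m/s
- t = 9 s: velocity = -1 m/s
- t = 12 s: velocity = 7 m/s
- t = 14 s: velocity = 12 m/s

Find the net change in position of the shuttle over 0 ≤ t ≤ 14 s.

Net displacement equals the area under the velocity-time graph (areas below the axis count negative).
0–5 s: ½(-3 + -4)(5) = -17.5 m
5–9 s: ½(-4 + -1)(4) = -10 m
9–12 s: ½(-1 + 7)(3) = 9 m
12–14 s: ½(7 + 12)(2) = 19 m
Net displacement = 0.5 m

0.5 m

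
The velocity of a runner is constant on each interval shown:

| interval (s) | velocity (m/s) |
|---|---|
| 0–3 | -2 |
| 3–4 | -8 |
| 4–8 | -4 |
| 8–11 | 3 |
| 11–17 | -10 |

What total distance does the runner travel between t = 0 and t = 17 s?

99 m

Distance (not displacement) is the total path length: add the absolute areas under v-t.
0–3 s: |-2| × 3 = 6 m
3–4 s: |-8| × 1 = 8 m
4–8 s: |-4| × 4 = 16 m
8–11 s: |3| × 3 = 9 m
11–17 s: |-10| × 6 = 60 m
Total distance = 99 m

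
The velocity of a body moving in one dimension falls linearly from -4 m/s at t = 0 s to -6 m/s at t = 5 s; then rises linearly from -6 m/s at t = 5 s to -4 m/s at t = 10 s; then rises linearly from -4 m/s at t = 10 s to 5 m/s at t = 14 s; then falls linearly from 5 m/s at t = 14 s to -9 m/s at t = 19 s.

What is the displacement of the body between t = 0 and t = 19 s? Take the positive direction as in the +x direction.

-58 m

Displacement is the signed area under the v-t curve.
0–5 s: ½(-4 + -6)(5) = -25 m
5–10 s: ½(-6 + -4)(5) = -25 m
10–14 s: ½(-4 + 5)(4) = 2 m
14–19 s: ½(5 + -9)(5) = -10 m
Net displacement = -58 m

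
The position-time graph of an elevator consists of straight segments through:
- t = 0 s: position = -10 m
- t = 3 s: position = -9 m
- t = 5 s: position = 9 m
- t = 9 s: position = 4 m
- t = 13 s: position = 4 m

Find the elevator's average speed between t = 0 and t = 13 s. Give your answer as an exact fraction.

Average speed = (total path length)/(elapsed time); on a piecewise-linear x-t graph the path length is Σ|Δx|.
0–3 s: |Δx| = |-9 − -10| = 1 m
3–5 s: |Δx| = |9 − -9| = 18 m
5–9 s: |Δx| = |4 − 9| = 5 m
9–13 s: |Δx| = |4 − 4| = 0 m
Total path = 24 m; average speed = 24/13 = 24/13 m/s.

24/13 m/s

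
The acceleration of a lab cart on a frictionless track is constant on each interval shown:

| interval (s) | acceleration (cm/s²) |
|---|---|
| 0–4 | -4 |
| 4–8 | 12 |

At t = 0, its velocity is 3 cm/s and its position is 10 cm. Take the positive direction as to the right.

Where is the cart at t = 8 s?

34 cm

On each constant-a segment, Δv = aΔt and Δx = v₀Δt + ½aΔt²; chain segment to segment.
0–4 s: v starts 3 cm/s; Δx = 3·4 + ½·-4·4² = -20 cm; v ends -13 cm/s.
4–8 s: v starts -13 cm/s; Δx = -13·4 + ½·12·4² = 44 cm; v ends 35 cm/s.
x(8) = 10 + Σ Δx = 34 cm.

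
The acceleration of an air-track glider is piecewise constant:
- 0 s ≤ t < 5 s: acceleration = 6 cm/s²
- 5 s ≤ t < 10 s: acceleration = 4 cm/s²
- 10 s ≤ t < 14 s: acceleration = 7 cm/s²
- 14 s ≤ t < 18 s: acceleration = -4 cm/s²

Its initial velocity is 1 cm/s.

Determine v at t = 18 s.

Δv equals the area under the a-t graph; then v = v₀ + Δv.
0–5 s: 6 × 5 = 30 cm/s
5–10 s: 4 × 5 = 20 cm/s
10–14 s: 7 × 4 = 28 cm/s
14–18 s: -4 × 4 = -16 cm/s
Δv = 62 cm/s, so v(18) = 1 + (62) = 63 cm/s.

63 cm/s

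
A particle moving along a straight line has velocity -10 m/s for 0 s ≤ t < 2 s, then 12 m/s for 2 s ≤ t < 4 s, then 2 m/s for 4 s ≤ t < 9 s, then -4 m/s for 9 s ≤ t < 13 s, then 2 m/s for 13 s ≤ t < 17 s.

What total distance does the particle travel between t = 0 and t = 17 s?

Distance (not displacement) is the total path length: add the absolute areas under v-t.
0–2 s: |-10| × 2 = 20 m
2–4 s: |12| × 2 = 24 m
4–9 s: |2| × 5 = 10 m
9–13 s: |-4| × 4 = 16 m
13–17 s: |2| × 4 = 8 m
Total distance = 78 m

78 m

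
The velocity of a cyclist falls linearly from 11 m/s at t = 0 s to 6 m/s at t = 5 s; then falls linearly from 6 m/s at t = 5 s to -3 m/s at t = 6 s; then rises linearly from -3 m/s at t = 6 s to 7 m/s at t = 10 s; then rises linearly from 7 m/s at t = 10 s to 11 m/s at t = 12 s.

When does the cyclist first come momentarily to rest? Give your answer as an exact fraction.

v changes sign on 5–6 s (from 6 to -3); the graph is linear there, so v = 0 at t = 5 + (-6)·(6 − 5)/(-3 − 6) = 17/3 s.

t = 17/3 s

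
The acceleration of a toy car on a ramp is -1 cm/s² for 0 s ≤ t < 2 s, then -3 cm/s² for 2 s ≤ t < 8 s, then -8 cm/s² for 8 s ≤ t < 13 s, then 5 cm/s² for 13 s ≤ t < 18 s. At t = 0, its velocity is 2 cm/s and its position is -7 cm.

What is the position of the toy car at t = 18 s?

On each constant-a segment, Δv = aΔt and Δx = v₀Δt + ½aΔt²; chain segment to segment.
0–2 s: v starts 2 cm/s; Δx = 2·2 + ½·-1·2² = 2 cm; v ends 0 cm/s.
2–8 s: v starts 0 cm/s; Δx = 0·6 + ½·-3·6² = -54 cm; v ends -18 cm/s.
8–13 s: v starts -18 cm/s; Δx = -18·5 + ½·-8·5² = -190 cm; v ends -58 cm/s.
13–18 s: v starts -58 cm/s; Δx = -58·5 + ½·5·5² = -227.5 cm; v ends -33 cm/s.
x(18) = -7 + Σ Δx = -476.5 cm.

-476.5 cm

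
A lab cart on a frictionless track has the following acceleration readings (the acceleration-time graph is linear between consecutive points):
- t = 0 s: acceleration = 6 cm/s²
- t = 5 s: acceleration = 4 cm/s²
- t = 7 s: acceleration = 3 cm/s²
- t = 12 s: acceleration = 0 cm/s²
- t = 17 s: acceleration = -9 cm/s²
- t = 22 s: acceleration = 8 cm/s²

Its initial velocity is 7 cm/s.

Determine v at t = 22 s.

Δv equals the area under the a-t graph; then v = v₀ + Δv.
0–5 s: ½(6 + 4)(5) = 25 cm/s
5–7 s: ½(4 + 3)(2) = 7 cm/s
7–12 s: ½(3 + 0)(5) = 7.5 cm/s
12–17 s: ½(0 + -9)(5) = -22.5 cm/s
17–22 s: ½(-9 + 8)(5) = -2.5 cm/s
Δv = 14.5 cm/s, so v(22) = 7 + (14.5) = 21.5 cm/s.

21.5 cm/s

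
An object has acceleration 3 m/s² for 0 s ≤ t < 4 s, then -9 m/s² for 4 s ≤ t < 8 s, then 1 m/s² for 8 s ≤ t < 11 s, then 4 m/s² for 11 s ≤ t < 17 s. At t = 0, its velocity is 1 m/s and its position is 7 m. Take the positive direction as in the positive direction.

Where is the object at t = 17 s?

On each constant-a segment, Δv = aΔt and Δx = v₀Δt + ½aΔt²; chain segment to segment.
0–4 s: v starts 1 m/s; Δx = 1·4 + ½·3·4² = 28 m; v ends 13 m/s.
4–8 s: v starts 13 m/s; Δx = 13·4 + ½·-9·4² = -20 m; v ends -23 m/s.
8–11 s: v starts -23 m/s; Δx = -23·3 + ½·1·3² = -64.5 m; v ends -20 m/s.
11–17 s: v starts -20 m/s; Δx = -20·6 + ½·4·6² = -48 m; v ends 4 m/s.
x(17) = 7 + Σ Δx = -97.5 m.

-97.5 m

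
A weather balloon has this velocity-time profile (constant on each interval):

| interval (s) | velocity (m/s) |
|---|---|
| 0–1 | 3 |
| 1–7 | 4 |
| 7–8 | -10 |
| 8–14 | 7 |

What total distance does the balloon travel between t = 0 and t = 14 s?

79 m

Total distance travelled is ∫|v| dt — sum the magnitudes of each area piece.
0–1 s: |3| × 1 = 3 m
1–7 s: |4| × 6 = 24 m
7–8 s: |-10| × 1 = 10 m
8–14 s: |7| × 6 = 42 m
Total distance = 79 m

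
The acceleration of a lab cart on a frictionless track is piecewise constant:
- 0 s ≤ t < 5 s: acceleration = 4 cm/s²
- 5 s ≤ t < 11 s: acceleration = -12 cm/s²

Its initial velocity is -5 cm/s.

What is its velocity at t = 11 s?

-57 cm/s

Δv equals the area under the a-t graph; then v = v₀ + Δv.
0–5 s: 4 × 5 = 20 cm/s
5–11 s: -12 × 6 = -72 cm/s
Δv = -52 cm/s, so v(11) = -5 + (-52) = -57 cm/s.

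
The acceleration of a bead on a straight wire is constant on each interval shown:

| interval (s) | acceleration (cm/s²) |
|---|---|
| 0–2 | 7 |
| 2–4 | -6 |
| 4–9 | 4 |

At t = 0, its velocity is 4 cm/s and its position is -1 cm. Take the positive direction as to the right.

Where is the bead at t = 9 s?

On each constant-a segment, Δv = aΔt and Δx = v₀Δt + ½aΔt²; chain segment to segment.
0–2 s: v starts 4 cm/s; Δx = 4·2 + ½·7·2² = 22 cm; v ends 18 cm/s.
2–4 s: v starts 18 cm/s; Δx = 18·2 + ½·-6·2² = 24 cm; v ends 6 cm/s.
4–9 s: v starts 6 cm/s; Δx = 6·5 + ½·4·5² = 80 cm; v ends 26 cm/s.
x(9) = -1 + Σ Δx = 125 cm.

125 cm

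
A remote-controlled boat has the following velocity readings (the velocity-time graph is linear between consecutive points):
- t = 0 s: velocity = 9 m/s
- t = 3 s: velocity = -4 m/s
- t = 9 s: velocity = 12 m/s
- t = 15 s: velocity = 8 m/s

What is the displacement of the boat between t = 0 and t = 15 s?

91.5 m

Displacement is the signed area under the v-t curve.
0–3 s: ½(9 + -4)(3) = 7.5 m
3–9 s: ½(-4 + 12)(6) = 24 m
9–15 s: ½(12 + 8)(6) = 60 m
Net displacement = 91.5 m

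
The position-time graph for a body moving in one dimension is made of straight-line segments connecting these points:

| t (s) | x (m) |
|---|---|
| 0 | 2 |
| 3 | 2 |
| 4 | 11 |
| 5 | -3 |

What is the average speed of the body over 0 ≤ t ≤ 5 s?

Average speed = (total path length)/(elapsed time); on a piecewise-linear x-t graph the path length is Σ|Δx|.
0–3 s: |Δx| = |2 − 2| = 0 m
3–4 s: |Δx| = |11 − 2| = 9 m
4–5 s: |Δx| = |-3 − 11| = 14 m
Total path = 23 m; average speed = 23/5 = 4.6 m/s.

4.6 m/s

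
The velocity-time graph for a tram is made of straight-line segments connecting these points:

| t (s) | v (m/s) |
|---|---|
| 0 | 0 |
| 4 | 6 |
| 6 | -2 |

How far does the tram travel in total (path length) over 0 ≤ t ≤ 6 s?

Distance (not displacement) is the total path length: add the absolute areas under v-t.
0–4 s: |½(0 + 6)(4)| = 12 m
4–6 s: v = 0 at t = 5.5 s; triangle areas 4.5 + 0.5 = 5 m
Total distance = 17 m

17 m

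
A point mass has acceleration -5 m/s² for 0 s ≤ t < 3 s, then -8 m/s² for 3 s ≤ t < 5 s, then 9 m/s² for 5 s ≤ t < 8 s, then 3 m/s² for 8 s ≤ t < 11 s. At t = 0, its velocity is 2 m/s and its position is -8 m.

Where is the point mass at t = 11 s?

On each constant-a segment, Δv = aΔt and Δx = v₀Δt + ½aΔt²; chain segment to segment.
0–3 s: v starts 2 m/s; Δx = 2·3 + ½·-5·3² = -16.5 m; v ends -13 m/s.
3–5 s: v starts -13 m/s; Δx = -13·2 + ½·-8·2² = -42 m; v ends -29 m/s.
5–8 s: v starts -29 m/s; Δx = -29·3 + ½·9·3² = -46.5 m; v ends -2 m/s.
8–11 s: v starts -2 m/s; Δx = -2·3 + ½·3·3² = 7.5 m; v ends 7 m/s.
x(11) = -8 + Σ Δx = -105.5 m.

-105.5 m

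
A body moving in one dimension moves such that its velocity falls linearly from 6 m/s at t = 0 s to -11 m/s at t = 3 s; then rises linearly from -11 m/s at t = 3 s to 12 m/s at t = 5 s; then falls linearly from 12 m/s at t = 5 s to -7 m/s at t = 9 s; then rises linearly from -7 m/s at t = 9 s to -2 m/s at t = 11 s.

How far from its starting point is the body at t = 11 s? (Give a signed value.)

Net displacement equals the area under the velocity-time graph (areas below the axis count negative).
0–3 s: ½(6 + -11)(3) = -7.5 m
3–5 s: ½(-11 + 12)(2) = 1 m
5–9 s: ½(12 + -7)(4) = 10 m
9–11 s: ½(-7 + -2)(2) = -9 m
Net displacement = -5.5 m

-5.5 m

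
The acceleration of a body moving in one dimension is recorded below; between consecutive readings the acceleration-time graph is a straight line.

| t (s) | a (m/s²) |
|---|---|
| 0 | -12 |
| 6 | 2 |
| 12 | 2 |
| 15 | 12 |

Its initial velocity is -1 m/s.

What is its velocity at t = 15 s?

2 m/s

Δv equals the area under the a-t graph; then v = v₀ + Δv.
0–6 s: ½(-12 + 2)(6) = -30 m/s
6–12 s: 2 × 6 = 12 m/s
12–15 s: ½(2 + 12)(3) = 21 m/s
Δv = 3 m/s, so v(15) = -1 + (3) = 2 m/s.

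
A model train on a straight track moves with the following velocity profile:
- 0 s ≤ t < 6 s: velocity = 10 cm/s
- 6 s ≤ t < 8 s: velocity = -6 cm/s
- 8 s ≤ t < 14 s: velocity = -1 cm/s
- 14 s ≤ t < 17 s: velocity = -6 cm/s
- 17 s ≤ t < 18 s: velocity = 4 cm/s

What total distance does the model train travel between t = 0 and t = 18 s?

Distance (not displacement) is the total path length: add the absolute areas under v-t.
0–6 s: |10| × 6 = 60 cm
6–8 s: |-6| × 2 = 12 cm
8–14 s: |-1| × 6 = 6 cm
14–17 s: |-6| × 3 = 18 cm
17–18 s: |4| × 1 = 4 cm
Total distance = 100 cm

100 cm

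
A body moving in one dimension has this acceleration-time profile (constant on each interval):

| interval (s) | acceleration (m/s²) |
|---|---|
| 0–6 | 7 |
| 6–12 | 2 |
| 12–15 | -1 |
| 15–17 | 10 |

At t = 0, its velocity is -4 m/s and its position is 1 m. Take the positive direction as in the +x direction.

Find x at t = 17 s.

On each constant-a segment, Δv = aΔt and Δx = v₀Δt + ½aΔt²; chain segment to segment.
0–6 s: v starts -4 m/s; Δx = -4·6 + ½·7·6² = 102 m; v ends 38 m/s.
6–12 s: v starts 38 m/s; Δx = 38·6 + ½·2·6² = 264 m; v ends 50 m/s.
12–15 s: v starts 50 m/s; Δx = 50·3 + ½·-1·3² = 145.5 m; v ends 47 m/s.
15–17 s: v starts 47 m/s; Δx = 47·2 + ½·10·2² = 114 m; v ends 67 m/s.
x(17) = 1 + Σ Δx = 626.5 m.

626.5 m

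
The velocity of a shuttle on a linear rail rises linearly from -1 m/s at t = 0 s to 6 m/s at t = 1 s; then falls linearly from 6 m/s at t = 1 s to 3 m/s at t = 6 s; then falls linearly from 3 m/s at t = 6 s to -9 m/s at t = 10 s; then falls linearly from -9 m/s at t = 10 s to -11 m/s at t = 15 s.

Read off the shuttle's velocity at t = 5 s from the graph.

3.6 m/s

On 1–6 s the graph is linear from 6 to 3 m/s: v(5) = 6 + (3 − 6)·(5 − 1)/(6 − 1) = 3.6 m/s.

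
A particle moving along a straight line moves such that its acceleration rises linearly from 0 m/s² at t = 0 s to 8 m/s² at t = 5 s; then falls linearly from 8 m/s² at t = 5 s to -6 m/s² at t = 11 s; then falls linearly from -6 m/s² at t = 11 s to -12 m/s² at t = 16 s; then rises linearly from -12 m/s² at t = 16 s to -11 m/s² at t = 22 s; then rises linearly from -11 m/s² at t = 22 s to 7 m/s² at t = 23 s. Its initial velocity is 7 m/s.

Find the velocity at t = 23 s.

-83 m/s

Δv equals the area under the a-t graph; then v = v₀ + Δv.
0–5 s: ½(0 + 8)(5) = 20 m/s
5–11 s: ½(8 + -6)(6) = 6 m/s
11–16 s: ½(-6 + -12)(5) = -45 m/s
16–22 s: ½(-12 + -11)(6) = -69 m/s
22–23 s: ½(-11 + 7)(1) = -2 m/s
Δv = -90 m/s, so v(23) = 7 + (-90) = -83 m/s.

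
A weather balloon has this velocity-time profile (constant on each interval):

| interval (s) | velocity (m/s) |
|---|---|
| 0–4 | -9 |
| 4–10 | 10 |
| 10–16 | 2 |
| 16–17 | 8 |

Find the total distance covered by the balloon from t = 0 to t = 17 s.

Total distance travelled is ∫|v| dt — sum the magnitudes of each area piece.
0–4 s: |-9| × 4 = 36 m
4–10 s: |10| × 6 = 60 m
10–16 s: |2| × 6 = 12 m
16–17 s: |8| × 1 = 8 m
Total distance = 116 m

116 m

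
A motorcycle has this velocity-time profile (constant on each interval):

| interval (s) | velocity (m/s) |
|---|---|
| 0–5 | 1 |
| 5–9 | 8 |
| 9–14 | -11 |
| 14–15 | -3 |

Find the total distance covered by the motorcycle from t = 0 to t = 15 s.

Distance (not displacement) is the total path length: add the absolute areas under v-t.
0–5 s: |1| × 5 = 5 m
5–9 s: |8| × 4 = 32 m
9–14 s: |-11| × 5 = 55 m
14–15 s: |-3| × 1 = 3 m
Total distance = 95 m

95 m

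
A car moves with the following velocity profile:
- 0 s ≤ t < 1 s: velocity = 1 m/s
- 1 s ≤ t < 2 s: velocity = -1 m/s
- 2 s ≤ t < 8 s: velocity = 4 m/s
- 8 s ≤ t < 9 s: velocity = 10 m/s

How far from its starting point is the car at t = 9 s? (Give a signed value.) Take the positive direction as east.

Net displacement equals the area under the velocity-time graph (areas below the axis count negative).
0–1 s: 1 × 1 = 1 m
1–2 s: -1 × 1 = -1 m
2–8 s: 4 × 6 = 24 m
8–9 s: 10 × 1 = 10 m
Net displacement = 34 m

34 m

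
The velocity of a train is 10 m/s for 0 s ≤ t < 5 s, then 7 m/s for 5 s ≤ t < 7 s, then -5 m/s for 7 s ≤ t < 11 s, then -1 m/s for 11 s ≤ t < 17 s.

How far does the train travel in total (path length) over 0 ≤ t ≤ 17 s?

Total distance travelled is ∫|v| dt — sum the magnitudes of each area piece.
0–5 s: |10| × 5 = 50 m
5–7 s: |7| × 2 = 14 m
7–11 s: |-5| × 4 = 20 m
11–17 s: |-1| × 6 = 6 m
Total distance = 90 m

90 m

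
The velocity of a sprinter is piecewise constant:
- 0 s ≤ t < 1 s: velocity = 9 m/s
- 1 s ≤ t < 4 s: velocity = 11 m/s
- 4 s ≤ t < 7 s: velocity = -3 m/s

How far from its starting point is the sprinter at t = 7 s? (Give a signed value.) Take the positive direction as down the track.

Net displacement equals the area under the velocity-time graph (areas below the axis count negative).
0–1 s: 9 × 1 = 9 m
1–4 s: 11 × 3 = 33 m
4–7 s: -3 × 3 = -9 m
Net displacement = 33 m

33 m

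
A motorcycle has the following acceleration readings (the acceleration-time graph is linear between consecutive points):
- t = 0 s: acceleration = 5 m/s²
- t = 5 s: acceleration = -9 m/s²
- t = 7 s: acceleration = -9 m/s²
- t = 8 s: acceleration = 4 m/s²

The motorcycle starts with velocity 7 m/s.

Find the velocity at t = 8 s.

Δv equals the area under the a-t graph; then v = v₀ + Δv.
0–5 s: ½(5 + -9)(5) = -10 m/s
5–7 s: -9 × 2 = -18 m/s
7–8 s: ½(-9 + 4)(1) = -2.5 m/s
Δv = -30.5 m/s, so v(8) = 7 + (-30.5) = -23.5 m/s.

-23.5 m/s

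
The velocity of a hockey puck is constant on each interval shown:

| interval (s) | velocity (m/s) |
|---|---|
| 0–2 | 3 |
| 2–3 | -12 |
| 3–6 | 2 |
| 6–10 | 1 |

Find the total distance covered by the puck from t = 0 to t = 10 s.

Total distance travelled is ∫|v| dt — sum the magnitudes of each area piece.
0–2 s: |3| × 2 = 6 m
2–3 s: |-12| × 1 = 12 m
3–6 s: |2| × 3 = 6 m
6–10 s: |1| × 4 = 4 m
Total distance = 28 m

28 m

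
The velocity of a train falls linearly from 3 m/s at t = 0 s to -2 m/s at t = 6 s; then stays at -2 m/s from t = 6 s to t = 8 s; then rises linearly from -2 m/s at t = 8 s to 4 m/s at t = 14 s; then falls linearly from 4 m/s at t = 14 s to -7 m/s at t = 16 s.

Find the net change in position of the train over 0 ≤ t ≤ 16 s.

2 m

Net displacement equals the area under the velocity-time graph (areas below the axis count negative).
0–6 s: ½(3 + -2)(6) = 3 m
6–8 s: -2 × 2 = -4 m
8–14 s: ½(-2 + 4)(6) = 6 m
14–16 s: ½(4 + -7)(2) = -3 m
Net displacement = 2 m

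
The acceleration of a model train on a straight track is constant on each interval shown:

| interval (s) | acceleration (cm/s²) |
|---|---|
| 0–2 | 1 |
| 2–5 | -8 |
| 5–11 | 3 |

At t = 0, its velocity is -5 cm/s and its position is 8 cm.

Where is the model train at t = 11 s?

On each constant-a segment, Δv = aΔt and Δx = v₀Δt + ½aΔt²; chain segment to segment.
0–2 s: v starts -5 cm/s; Δx = -5·2 + ½·1·2² = -8 cm; v ends -3 cm/s.
2–5 s: v starts -3 cm/s; Δx = -3·3 + ½·-8·3² = -45 cm; v ends -27 cm/s.
5–11 s: v starts -27 cm/s; Δx = -27·6 + ½·3·6² = -108 cm; v ends -9 cm/s.
x(11) = 8 + Σ Δx = -153 cm.

-153 cm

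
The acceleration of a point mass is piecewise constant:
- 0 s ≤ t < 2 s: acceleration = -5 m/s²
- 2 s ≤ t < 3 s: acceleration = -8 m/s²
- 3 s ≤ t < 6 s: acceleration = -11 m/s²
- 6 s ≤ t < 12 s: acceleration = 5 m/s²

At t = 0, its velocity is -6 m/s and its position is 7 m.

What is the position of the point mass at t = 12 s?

-408.5 m

On each constant-a segment, Δv = aΔt and Δx = v₀Δt + ½aΔt²; chain segment to segment.
0–2 s: v starts -6 m/s; Δx = -6·2 + ½·-5·2² = -22 m; v ends -16 m/s.
2–3 s: v starts -16 m/s; Δx = -16·1 + ½·-8·1² = -20 m; v ends -24 m/s.
3–6 s: v starts -24 m/s; Δx = -24·3 + ½·-11·3² = -121.5 m; v ends -57 m/s.
6–12 s: v starts -57 m/s; Δx = -57·6 + ½·5·6² = -252 m; v ends -27 m/s.
x(12) = 7 + Σ Δx = -408.5 m.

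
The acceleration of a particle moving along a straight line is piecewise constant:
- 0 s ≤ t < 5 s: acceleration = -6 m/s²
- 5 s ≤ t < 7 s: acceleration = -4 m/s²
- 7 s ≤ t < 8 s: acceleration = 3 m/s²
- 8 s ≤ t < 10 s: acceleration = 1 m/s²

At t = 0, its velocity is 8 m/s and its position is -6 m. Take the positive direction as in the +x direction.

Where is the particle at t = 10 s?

On each constant-a segment, Δv = aΔt and Δx = v₀Δt + ½aΔt²; chain segment to segment.
0–5 s: v starts 8 m/s; Δx = 8·5 + ½·-6·5² = -35 m; v ends -22 m/s.
5–7 s: v starts -22 m/s; Δx = -22·2 + ½·-4·2² = -52 m; v ends -30 m/s.
7–8 s: v starts -30 m/s; Δx = -30·1 + ½·3·1² = -28.5 m; v ends -27 m/s.
8–10 s: v starts -27 m/s; Δx = -27·2 + ½·1·2² = -52 m; v ends -25 m/s.
x(10) = -6 + Σ Δx = -173.5 m.

-173.5 m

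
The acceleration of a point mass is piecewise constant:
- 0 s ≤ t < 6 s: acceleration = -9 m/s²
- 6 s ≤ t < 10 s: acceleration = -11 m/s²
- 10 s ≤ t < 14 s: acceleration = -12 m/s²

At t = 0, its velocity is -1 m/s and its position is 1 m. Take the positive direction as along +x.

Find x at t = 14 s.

-967 m

On each constant-a segment, Δv = aΔt and Δx = v₀Δt + ½aΔt²; chain segment to segment.
0–6 s: v starts -1 m/s; Δx = -1·6 + ½·-9·6² = -168 m; v ends -55 m/s.
6–10 s: v starts -55 m/s; Δx = -55·4 + ½·-11·4² = -308 m; v ends -99 m/s.
10–14 s: v starts -99 m/s; Δx = -99·4 + ½·-12·4² = -492 m; v ends -147 m/s.
x(14) = 1 + Σ Δx = -967 m.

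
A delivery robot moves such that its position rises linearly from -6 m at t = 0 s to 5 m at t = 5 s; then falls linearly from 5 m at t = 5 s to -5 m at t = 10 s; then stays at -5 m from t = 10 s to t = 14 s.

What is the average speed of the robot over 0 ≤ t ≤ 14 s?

1.5 m/s

Average speed = (total path length)/(elapsed time); on a piecewise-linear x-t graph the path length is Σ|Δx|.
0–5 s: |Δx| = |5 − -6| = 11 m
5–10 s: |Δx| = |-5 − 5| = 10 m
10–14 s: |Δx| = |-5 − -5| = 0 m
Total path = 21 m; average speed = 21/14 = 1.5 m/s.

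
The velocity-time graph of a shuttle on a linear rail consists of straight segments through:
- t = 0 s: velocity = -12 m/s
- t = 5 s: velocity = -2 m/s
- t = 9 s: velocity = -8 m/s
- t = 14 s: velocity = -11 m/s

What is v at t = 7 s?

-5 m/s

On 5–9 s the graph is linear from -2 to -8 m/s: v(7) = -2 + (-8 − -2)·(7 − 5)/(9 − 5) = -5 m/s.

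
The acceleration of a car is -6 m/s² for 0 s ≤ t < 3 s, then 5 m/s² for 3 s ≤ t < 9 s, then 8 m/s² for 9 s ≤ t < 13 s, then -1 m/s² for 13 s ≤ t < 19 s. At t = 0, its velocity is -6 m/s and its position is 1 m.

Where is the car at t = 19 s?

On each constant-a segment, Δv = aΔt and Δx = v₀Δt + ½aΔt²; chain segment to segment.
0–3 s: v starts -6 m/s; Δx = -6·3 + ½·-6·3² = -45 m; v ends -24 m/s.
3–9 s: v starts -24 m/s; Δx = -24·6 + ½·5·6² = -54 m; v ends 6 m/s.
9–13 s: v starts 6 m/s; Δx = 6·4 + ½·8·4² = 88 m; v ends 38 m/s.
13–19 s: v starts 38 m/s; Δx = 38·6 + ½·-1·6² = 210 m; v ends 32 m/s.
x(19) = 1 + Σ Δx = 200 m.

200 m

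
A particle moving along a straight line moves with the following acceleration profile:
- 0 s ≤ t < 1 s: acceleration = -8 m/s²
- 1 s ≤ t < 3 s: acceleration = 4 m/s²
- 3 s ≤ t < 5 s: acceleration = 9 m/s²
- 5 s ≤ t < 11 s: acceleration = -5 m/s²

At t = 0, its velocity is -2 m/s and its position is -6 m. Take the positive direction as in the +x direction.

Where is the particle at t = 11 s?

On each constant-a segment, Δv = aΔt and Δx = v₀Δt + ½aΔt²; chain segment to segment.
0–1 s: v starts -2 m/s; Δx = -2·1 + ½·-8·1² = -6 m; v ends -10 m/s.
1–3 s: v starts -10 m/s; Δx = -10·2 + ½·4·2² = -12 m; v ends -2 m/s.
3–5 s: v starts -2 m/s; Δx = -2·2 + ½·9·2² = 14 m; v ends 16 m/s.
5–11 s: v starts 16 m/s; Δx = 16·6 + ½·-5·6² = 6 m; v ends -14 m/s.
x(11) = -6 + Σ Δx = -4 m.

-4 m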